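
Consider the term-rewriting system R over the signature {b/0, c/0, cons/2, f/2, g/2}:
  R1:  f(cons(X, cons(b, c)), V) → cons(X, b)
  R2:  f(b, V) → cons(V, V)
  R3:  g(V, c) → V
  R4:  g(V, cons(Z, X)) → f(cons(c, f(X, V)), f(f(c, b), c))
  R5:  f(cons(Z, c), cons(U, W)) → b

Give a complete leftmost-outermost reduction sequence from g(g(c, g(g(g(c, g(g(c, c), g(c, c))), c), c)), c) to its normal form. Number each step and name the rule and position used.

1. g(g(c, g(g(g(c, g(g(c, c), g(c, c))), c), c)), c)  →  g(c, g(g(g(c, g(g(c, c), g(c, c))), c), c))   [R3 at ε]
2. g(c, g(g(g(c, g(g(c, c), g(c, c))), c), c))  →  g(c, g(g(c, g(g(c, c), g(c, c))), c))   [R3 at 2]
3. g(c, g(g(c, g(g(c, c), g(c, c))), c))  →  g(c, g(c, g(g(c, c), g(c, c))))   [R3 at 2]
4. g(c, g(c, g(g(c, c), g(c, c))))  →  g(c, g(c, g(c, g(c, c))))   [R3 at 2.2.1]
5. g(c, g(c, g(c, g(c, c))))  →  g(c, g(c, g(c, c)))   [R3 at 2.2.2]
6. g(c, g(c, g(c, c)))  →  g(c, g(c, c))   [R3 at 2.2]
7. g(c, g(c, c))  →  g(c, c)   [R3 at 2]
8. g(c, c)  →  c   [R3 at ε]

c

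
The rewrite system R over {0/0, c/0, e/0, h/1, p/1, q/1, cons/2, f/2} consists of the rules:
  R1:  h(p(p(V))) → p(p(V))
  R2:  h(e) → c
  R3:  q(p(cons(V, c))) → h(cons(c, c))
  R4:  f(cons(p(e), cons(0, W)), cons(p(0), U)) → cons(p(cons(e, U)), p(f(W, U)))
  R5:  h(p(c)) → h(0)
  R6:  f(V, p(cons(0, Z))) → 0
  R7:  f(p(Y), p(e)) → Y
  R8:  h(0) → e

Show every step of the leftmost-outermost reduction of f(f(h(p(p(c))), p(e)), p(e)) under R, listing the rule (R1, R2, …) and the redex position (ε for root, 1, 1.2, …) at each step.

c

1. f(f(h(p(p(c))), p(e)), p(e))  →  f(f(p(p(c)), p(e)), p(e))   [R1 at 1.1]
2. f(f(p(p(c)), p(e)), p(e))  →  f(p(c), p(e))   [R7 at 1]
3. f(p(c), p(e))  →  c   [R7 at ε]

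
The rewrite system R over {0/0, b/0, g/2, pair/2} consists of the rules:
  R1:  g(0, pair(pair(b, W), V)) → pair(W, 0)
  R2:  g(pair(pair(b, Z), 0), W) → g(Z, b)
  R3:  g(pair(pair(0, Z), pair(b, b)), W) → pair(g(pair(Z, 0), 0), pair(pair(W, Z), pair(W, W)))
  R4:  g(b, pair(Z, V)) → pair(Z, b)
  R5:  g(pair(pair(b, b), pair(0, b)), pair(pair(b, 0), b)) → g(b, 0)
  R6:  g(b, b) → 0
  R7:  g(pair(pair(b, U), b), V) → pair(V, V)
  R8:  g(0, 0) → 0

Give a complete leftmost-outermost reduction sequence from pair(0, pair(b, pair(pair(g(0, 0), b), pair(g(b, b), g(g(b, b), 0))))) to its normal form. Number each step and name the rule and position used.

pair(0, pair(b, pair(pair(0, b), pair(0, 0))))

1. pair(0, pair(b, pair(pair(g(0, 0), b), pair(g(b, b), g(g(b, b), 0)))))  →  pair(0, pair(b, pair(pair(0, b), pair(g(b, b), g(g(b, b), 0)))))   [R8 at 2.2.1.1]
2. pair(0, pair(b, pair(pair(0, b), pair(g(b, b), g(g(b, b), 0)))))  →  pair(0, pair(b, pair(pair(0, b), pair(0, g(g(b, b), 0)))))   [R6 at 2.2.2.1]
3. pair(0, pair(b, pair(pair(0, b), pair(0, g(g(b, b), 0)))))  →  pair(0, pair(b, pair(pair(0, b), pair(0, g(0, 0)))))   [R6 at 2.2.2.2.1]
4. pair(0, pair(b, pair(pair(0, b), pair(0, g(0, 0)))))  →  pair(0, pair(b, pair(pair(0, b), pair(0, 0))))   [R8 at 2.2.2.2]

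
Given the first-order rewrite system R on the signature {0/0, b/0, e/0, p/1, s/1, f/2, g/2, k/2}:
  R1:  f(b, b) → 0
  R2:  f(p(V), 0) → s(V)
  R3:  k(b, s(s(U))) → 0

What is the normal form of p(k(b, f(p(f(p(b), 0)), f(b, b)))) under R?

p(0)

1. p(k(b, f(p(f(p(b), 0)), f(b, b))))  →  p(k(b, f(p(s(b)), f(b, b))))   [R2 at 1.2.1.1]
2. p(k(b, f(p(s(b)), f(b, b))))  →  p(k(b, f(p(s(b)), 0)))   [R1 at 1.2.2]
3. p(k(b, f(p(s(b)), 0)))  →  p(k(b, s(s(b))))   [R2 at 1.2]
4. p(k(b, s(s(b))))  →  p(0)   [R3 at 1]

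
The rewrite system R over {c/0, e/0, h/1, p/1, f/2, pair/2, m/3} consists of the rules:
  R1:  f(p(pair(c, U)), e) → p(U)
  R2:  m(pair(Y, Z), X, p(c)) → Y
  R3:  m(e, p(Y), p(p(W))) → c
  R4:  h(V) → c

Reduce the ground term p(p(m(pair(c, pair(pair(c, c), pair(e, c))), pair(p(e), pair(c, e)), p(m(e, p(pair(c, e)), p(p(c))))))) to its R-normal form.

1. p(p(m(pair(c, pair(pair(c, c), pair(e, c))), pair(p(e), pair(c, e)), p(m(e, p(pair(c, e)), p(p(c)))))))  →  p(p(m(pair(c, pair(pair(c, c), pair(e, c))), pair(p(e), pair(c, e)), p(c))))   [R3 at 1.1.3.1]
2. p(p(m(pair(c, pair(pair(c, c), pair(e, c))), pair(p(e), pair(c, e)), p(c))))  →  p(p(c))   [R2 at 1.1]

p(p(c))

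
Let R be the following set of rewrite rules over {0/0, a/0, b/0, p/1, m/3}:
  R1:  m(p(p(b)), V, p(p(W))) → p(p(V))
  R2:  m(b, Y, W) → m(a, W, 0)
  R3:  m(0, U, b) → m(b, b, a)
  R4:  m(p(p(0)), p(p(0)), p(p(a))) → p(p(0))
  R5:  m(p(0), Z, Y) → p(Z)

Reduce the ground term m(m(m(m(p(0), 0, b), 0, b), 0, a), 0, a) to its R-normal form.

p(0)

1. m(m(m(m(p(0), 0, b), 0, b), 0, a), 0, a)  →  m(m(m(p(0), 0, b), 0, a), 0, a)   [R5 at 1.1.1]
2. m(m(m(p(0), 0, b), 0, a), 0, a)  →  m(m(p(0), 0, a), 0, a)   [R5 at 1.1]
3. m(m(p(0), 0, a), 0, a)  →  m(p(0), 0, a)   [R5 at 1]
4. m(p(0), 0, a)  →  p(0)   [R5 at ε]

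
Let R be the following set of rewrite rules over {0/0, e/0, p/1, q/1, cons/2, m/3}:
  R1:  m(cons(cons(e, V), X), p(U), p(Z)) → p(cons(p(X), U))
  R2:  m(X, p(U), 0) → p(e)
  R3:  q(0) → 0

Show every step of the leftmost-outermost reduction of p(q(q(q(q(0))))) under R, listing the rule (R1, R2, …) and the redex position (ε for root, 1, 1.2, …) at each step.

1. p(q(q(q(q(0)))))  →  p(q(q(q(0))))   [R3 at 1.1.1.1]
2. p(q(q(q(0))))  →  p(q(q(0)))   [R3 at 1.1.1]
3. p(q(q(0)))  →  p(q(0))   [R3 at 1.1]
4. p(q(0))  →  p(0)   [R3 at 1]

p(0)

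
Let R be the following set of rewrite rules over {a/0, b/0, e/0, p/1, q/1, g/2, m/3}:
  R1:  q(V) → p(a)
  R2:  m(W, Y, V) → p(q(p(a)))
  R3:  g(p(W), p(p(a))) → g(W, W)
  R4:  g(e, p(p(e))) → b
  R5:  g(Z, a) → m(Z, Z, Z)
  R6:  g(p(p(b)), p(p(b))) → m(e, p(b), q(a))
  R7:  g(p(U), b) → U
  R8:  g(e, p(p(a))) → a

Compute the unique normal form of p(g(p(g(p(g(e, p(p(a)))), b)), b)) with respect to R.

p(a)

1. p(g(p(g(p(g(e, p(p(a)))), b)), b))  →  p(g(p(g(e, p(p(a)))), b))   [R7 at 1]
2. p(g(p(g(e, p(p(a)))), b))  →  p(g(e, p(p(a))))   [R7 at 1]
3. p(g(e, p(p(a))))  →  p(a)   [R8 at 1]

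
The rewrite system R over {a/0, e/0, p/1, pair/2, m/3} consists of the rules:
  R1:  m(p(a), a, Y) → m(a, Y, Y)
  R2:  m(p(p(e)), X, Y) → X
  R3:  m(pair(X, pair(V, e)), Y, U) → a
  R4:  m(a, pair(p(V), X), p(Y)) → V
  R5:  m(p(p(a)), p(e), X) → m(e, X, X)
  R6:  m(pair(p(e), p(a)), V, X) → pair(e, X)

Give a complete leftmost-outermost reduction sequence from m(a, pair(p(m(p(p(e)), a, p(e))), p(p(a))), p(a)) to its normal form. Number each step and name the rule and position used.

a

1. m(a, pair(p(m(p(p(e)), a, p(e))), p(p(a))), p(a))  →  m(p(p(e)), a, p(e))   [R4 at ε]
2. m(p(p(e)), a, p(e))  →  a   [R2 at ε]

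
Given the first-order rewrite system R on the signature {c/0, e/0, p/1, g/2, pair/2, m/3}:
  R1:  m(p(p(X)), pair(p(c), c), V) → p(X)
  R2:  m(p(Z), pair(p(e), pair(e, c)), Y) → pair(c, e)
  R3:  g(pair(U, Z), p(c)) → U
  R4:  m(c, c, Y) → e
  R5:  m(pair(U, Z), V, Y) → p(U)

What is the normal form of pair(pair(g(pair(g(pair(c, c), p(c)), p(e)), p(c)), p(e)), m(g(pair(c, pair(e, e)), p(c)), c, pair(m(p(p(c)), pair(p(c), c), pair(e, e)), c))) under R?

pair(pair(c, p(e)), e)

1. pair(pair(g(pair(g(pair(c, c), p(c)), p(e)), p(c)), p(e)), m(g(pair(c, pair(e, e)), p(c)), c, pair(m(p(p(c)), pair(p(c), c), pair(e, e)), c)))  →  pair(pair(g(pair(c, c), p(c)), p(e)), m(g(pair(c, pair(e, e)), p(c)), c, pair(m(p(p(c)), pair(p(c), c), pair(e, e)), c)))   [R3 at 1.1]
2. pair(pair(g(pair(c, c), p(c)), p(e)), m(g(pair(c, pair(e, e)), p(c)), c, pair(m(p(p(c)), pair(p(c), c), pair(e, e)), c)))  →  pair(pair(c, p(e)), m(g(pair(c, pair(e, e)), p(c)), c, pair(m(p(p(c)), pair(p(c), c), pair(e, e)), c)))   [R3 at 1.1]
3. pair(pair(c, p(e)), m(g(pair(c, pair(e, e)), p(c)), c, pair(m(p(p(c)), pair(p(c), c), pair(e, e)), c)))  →  pair(pair(c, p(e)), m(c, c, pair(m(p(p(c)), pair(p(c), c), pair(e, e)), c)))   [R3 at 2.1]
4. pair(pair(c, p(e)), m(c, c, pair(m(p(p(c)), pair(p(c), c), pair(e, e)), c)))  →  pair(pair(c, p(e)), e)   [R4 at 2]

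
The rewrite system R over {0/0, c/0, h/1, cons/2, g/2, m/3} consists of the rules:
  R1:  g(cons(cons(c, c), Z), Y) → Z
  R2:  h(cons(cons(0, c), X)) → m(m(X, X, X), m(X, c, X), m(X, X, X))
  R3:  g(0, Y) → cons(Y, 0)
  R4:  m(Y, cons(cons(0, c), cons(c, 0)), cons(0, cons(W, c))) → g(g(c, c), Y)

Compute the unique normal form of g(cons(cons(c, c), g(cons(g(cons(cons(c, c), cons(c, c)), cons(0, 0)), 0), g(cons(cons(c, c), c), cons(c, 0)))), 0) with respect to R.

1. g(cons(cons(c, c), g(cons(g(cons(cons(c, c), cons(c, c)), cons(0, 0)), 0), g(cons(cons(c, c), c), cons(c, 0)))), 0)  →  g(cons(g(cons(cons(c, c), cons(c, c)), cons(0, 0)), 0), g(cons(cons(c, c), c), cons(c, 0)))   [R1 at ε]
2. g(cons(g(cons(cons(c, c), cons(c, c)), cons(0, 0)), 0), g(cons(cons(c, c), c), cons(c, 0)))  →  g(cons(cons(c, c), 0), g(cons(cons(c, c), c), cons(c, 0)))   [R1 at 1.1]
3. g(cons(cons(c, c), 0), g(cons(cons(c, c), c), cons(c, 0)))  →  0   [R1 at ε]

0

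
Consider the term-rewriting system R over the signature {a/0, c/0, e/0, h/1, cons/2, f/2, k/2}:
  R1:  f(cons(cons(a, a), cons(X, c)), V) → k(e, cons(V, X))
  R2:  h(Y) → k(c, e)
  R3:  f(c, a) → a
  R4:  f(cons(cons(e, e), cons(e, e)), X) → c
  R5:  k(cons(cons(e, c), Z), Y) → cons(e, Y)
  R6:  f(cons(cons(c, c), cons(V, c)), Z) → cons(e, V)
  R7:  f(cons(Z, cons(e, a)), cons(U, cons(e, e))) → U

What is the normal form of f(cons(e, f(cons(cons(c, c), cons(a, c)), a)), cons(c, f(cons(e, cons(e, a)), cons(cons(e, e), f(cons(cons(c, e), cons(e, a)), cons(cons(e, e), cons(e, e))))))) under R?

c

1. f(cons(e, f(cons(cons(c, c), cons(a, c)), a)), cons(c, f(cons(e, cons(e, a)), cons(cons(e, e), f(cons(cons(c, e), cons(e, a)), cons(cons(e, e), cons(e, e)))))))  →  f(cons(e, cons(e, a)), cons(c, f(cons(e, cons(e, a)), cons(cons(e, e), f(cons(cons(c, e), cons(e, a)), cons(cons(e, e), cons(e, e)))))))   [R6 at 1.2]
2. f(cons(e, cons(e, a)), cons(c, f(cons(e, cons(e, a)), cons(cons(e, e), f(cons(cons(c, e), cons(e, a)), cons(cons(e, e), cons(e, e)))))))  →  f(cons(e, cons(e, a)), cons(c, f(cons(e, cons(e, a)), cons(cons(e, e), cons(e, e)))))   [R7 at 2.2.2.2]
3. f(cons(e, cons(e, a)), cons(c, f(cons(e, cons(e, a)), cons(cons(e, e), cons(e, e)))))  →  f(cons(e, cons(e, a)), cons(c, cons(e, e)))   [R7 at 2.2]
4. f(cons(e, cons(e, a)), cons(c, cons(e, e)))  →  c   [R7 at ε]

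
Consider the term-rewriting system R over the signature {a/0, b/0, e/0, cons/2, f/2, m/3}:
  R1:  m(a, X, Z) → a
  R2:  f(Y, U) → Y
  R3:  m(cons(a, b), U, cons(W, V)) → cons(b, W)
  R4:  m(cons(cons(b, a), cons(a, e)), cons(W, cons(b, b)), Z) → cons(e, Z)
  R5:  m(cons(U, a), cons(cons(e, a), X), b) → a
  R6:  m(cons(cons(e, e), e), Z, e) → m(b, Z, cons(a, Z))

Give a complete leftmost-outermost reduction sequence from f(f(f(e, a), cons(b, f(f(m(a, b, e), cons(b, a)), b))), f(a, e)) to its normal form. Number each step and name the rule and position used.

1. f(f(f(e, a), cons(b, f(f(m(a, b, e), cons(b, a)), b))), f(a, e))  →  f(f(e, a), cons(b, f(f(m(a, b, e), cons(b, a)), b)))   [R2 at ε]
2. f(f(e, a), cons(b, f(f(m(a, b, e), cons(b, a)), b)))  →  f(e, a)   [R2 at ε]
3. f(e, a)  →  e   [R2 at ε]

e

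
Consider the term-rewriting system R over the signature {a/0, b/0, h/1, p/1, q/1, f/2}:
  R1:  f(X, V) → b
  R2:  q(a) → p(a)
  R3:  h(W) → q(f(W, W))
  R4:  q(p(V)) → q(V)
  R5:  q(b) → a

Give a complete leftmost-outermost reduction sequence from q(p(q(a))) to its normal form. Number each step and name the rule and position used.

p(a)

1. q(p(q(a)))  →  q(q(a))   [R4 at ε]
2. q(q(a))  →  q(p(a))   [R2 at 1]
3. q(p(a))  →  q(a)   [R4 at ε]
4. q(a)  →  p(a)   [R2 at ε]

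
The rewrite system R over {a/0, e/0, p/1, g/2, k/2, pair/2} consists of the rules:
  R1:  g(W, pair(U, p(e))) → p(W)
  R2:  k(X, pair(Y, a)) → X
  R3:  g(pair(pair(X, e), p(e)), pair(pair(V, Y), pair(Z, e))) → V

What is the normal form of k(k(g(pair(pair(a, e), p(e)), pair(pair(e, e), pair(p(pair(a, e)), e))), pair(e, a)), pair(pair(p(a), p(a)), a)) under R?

1. k(k(g(pair(pair(a, e), p(e)), pair(pair(e, e), pair(p(pair(a, e)), e))), pair(e, a)), pair(pair(p(a), p(a)), a))  →  k(g(pair(pair(a, e), p(e)), pair(pair(e, e), pair(p(pair(a, e)), e))), pair(e, a))   [R2 at ε]
2. k(g(pair(pair(a, e), p(e)), pair(pair(e, e), pair(p(pair(a, e)), e))), pair(e, a))  →  g(pair(pair(a, e), p(e)), pair(pair(e, e), pair(p(pair(a, e)), e)))   [R2 at ε]
3. g(pair(pair(a, e), p(e)), pair(pair(e, e), pair(p(pair(a, e)), e)))  →  e   [R3 at ε]

e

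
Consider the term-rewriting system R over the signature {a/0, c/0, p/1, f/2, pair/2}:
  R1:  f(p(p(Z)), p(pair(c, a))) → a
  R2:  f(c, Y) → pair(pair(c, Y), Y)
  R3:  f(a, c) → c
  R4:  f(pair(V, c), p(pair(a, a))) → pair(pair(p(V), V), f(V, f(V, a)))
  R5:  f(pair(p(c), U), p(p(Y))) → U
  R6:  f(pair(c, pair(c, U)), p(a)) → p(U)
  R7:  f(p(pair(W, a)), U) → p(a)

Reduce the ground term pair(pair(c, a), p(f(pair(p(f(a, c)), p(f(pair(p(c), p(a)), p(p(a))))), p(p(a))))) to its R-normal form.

pair(pair(c, a), p(p(p(a))))

1. pair(pair(c, a), p(f(pair(p(f(a, c)), p(f(pair(p(c), p(a)), p(p(a))))), p(p(a)))))  →  pair(pair(c, a), p(f(pair(p(c), p(f(pair(p(c), p(a)), p(p(a))))), p(p(a)))))   [R3 at 2.1.1.1.1]
2. pair(pair(c, a), p(f(pair(p(c), p(f(pair(p(c), p(a)), p(p(a))))), p(p(a)))))  →  pair(pair(c, a), p(p(f(pair(p(c), p(a)), p(p(a))))))   [R5 at 2.1]
3. pair(pair(c, a), p(p(f(pair(p(c), p(a)), p(p(a))))))  →  pair(pair(c, a), p(p(p(a))))   [R5 at 2.1.1]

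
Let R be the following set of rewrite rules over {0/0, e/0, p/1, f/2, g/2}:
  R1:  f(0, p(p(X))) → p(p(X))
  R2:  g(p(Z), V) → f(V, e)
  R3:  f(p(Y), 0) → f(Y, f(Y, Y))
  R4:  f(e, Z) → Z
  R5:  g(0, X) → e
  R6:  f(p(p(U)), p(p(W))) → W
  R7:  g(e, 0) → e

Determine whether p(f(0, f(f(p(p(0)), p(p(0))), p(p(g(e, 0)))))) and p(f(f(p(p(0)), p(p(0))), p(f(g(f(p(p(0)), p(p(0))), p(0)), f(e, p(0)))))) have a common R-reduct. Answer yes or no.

Reduce t₁ = p(f(0, f(f(p(p(0)), p(p(0))), p(p(g(e, 0)))))):
1. p(f(0, f(f(p(p(0)), p(p(0))), p(p(g(e, 0))))))  →  p(f(0, f(0, p(p(g(e, 0))))))   [R6 at 1.2.1]
2. p(f(0, f(0, p(p(g(e, 0))))))  →  p(f(0, p(p(g(e, 0)))))   [R1 at 1.2]
3. p(f(0, p(p(g(e, 0)))))  →  p(p(p(g(e, 0))))   [R1 at 1]
4. p(p(p(g(e, 0))))  →  p(p(p(e)))   [R7 at 1.1.1]

Reduce t₂ = p(f(f(p(p(0)), p(p(0))), p(f(g(f(p(p(0)), p(p(0))), p(0)), f(e, p(0)))))):
1. p(f(f(p(p(0)), p(p(0))), p(f(g(f(p(p(0)), p(p(0))), p(0)), f(e, p(0))))))  →  p(f(0, p(f(g(f(p(p(0)), p(p(0))), p(0)), f(e, p(0))))))   [R6 at 1.1]
2. p(f(0, p(f(g(f(p(p(0)), p(p(0))), p(0)), f(e, p(0))))))  →  p(f(0, p(f(g(0, p(0)), f(e, p(0))))))   [R6 at 1.2.1.1.1]
3. p(f(0, p(f(g(0, p(0)), f(e, p(0))))))  →  p(f(0, p(f(e, f(e, p(0))))))   [R5 at 1.2.1.1]
4. p(f(0, p(f(e, f(e, p(0))))))  →  p(f(0, p(f(e, p(0)))))   [R4 at 1.2.1]
5. p(f(0, p(f(e, p(0)))))  →  p(f(0, p(p(0))))   [R4 at 1.2.1]
6. p(f(0, p(p(0))))  →  p(p(p(0)))   [R1 at 1]

no — NF(t₁) = p(p(p(e))), NF(t₂) = p(p(p(0)))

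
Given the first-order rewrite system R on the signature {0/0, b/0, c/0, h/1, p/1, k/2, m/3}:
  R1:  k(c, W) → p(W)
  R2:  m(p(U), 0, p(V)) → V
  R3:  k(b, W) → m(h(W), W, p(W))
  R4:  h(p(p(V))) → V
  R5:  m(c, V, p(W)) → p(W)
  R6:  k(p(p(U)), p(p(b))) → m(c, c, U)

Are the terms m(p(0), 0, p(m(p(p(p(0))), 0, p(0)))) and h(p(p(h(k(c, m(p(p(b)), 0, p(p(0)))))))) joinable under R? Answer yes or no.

Reduce t₁ = m(p(0), 0, p(m(p(p(p(0))), 0, p(0)))):
1. m(p(0), 0, p(m(p(p(p(0))), 0, p(0))))  →  m(p(p(p(0))), 0, p(0))   [R2 at ε]
2. m(p(p(p(0))), 0, p(0))  →  0   [R2 at ε]

Reduce t₂ = h(p(p(h(k(c, m(p(p(b)), 0, p(p(0)))))))):
1. h(p(p(h(k(c, m(p(p(b)), 0, p(p(0))))))))  →  h(k(c, m(p(p(b)), 0, p(p(0)))))   [R4 at ε]
2. h(k(c, m(p(p(b)), 0, p(p(0)))))  →  h(p(m(p(p(b)), 0, p(p(0)))))   [R1 at 1]
3. h(p(m(p(p(b)), 0, p(p(0)))))  →  h(p(p(0)))   [R2 at 1.1]
4. h(p(p(0)))  →  0   [R4 at ε]

yes — NF(t₁) = 0, NF(t₂) = 0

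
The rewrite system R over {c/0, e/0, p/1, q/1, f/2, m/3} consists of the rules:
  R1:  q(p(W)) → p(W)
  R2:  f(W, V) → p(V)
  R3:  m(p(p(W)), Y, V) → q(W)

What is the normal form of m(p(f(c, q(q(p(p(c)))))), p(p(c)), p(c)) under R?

p(p(c))

1. m(p(f(c, q(q(p(p(c)))))), p(p(c)), p(c))  →  m(p(p(q(q(p(p(c)))))), p(p(c)), p(c))   [R2 at 1.1]
2. m(p(p(q(q(p(p(c)))))), p(p(c)), p(c))  →  q(q(q(p(p(c)))))   [R3 at ε]
3. q(q(q(p(p(c)))))  →  q(q(p(p(c))))   [R1 at 1.1]
4. q(q(p(p(c))))  →  q(p(p(c)))   [R1 at 1]
5. q(p(p(c)))  →  p(p(c))   [R1 at ε]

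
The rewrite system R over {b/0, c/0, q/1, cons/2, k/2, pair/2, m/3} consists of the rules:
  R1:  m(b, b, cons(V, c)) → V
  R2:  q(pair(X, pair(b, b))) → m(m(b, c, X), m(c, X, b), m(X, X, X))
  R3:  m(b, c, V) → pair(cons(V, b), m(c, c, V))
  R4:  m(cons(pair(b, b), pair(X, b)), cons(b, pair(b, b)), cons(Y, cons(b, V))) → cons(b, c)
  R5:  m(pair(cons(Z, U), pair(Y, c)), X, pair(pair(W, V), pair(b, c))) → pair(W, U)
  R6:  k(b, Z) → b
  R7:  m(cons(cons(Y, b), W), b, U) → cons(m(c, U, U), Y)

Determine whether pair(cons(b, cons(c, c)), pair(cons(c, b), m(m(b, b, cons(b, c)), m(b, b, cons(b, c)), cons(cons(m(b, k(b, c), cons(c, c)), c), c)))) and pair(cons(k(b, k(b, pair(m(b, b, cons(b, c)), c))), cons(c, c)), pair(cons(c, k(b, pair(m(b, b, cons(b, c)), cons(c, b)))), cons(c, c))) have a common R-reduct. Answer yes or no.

yes — NF(t₁) = pair(cons(b, cons(c, c)), pair(cons(c, b), cons(c, c))), NF(t₂) = pair(cons(b, cons(c, c)), pair(cons(c, b), cons(c, c)))

Reduce t₁ = pair(cons(b, cons(c, c)), pair(cons(c, b), m(m(b, b, cons(b, c)), m(b, b, cons(b, c)), cons(cons(m(b, k(b, c), cons(c, c)), c), c)))):
1. pair(cons(b, cons(c, c)), pair(cons(c, b), m(m(b, b, cons(b, c)), m(b, b, cons(b, c)), cons(cons(m(b, k(b, c), cons(c, c)), c), c))))  →  pair(cons(b, cons(c, c)), pair(cons(c, b), m(b, m(b, b, cons(b, c)), cons(cons(m(b, k(b, c), cons(c, c)), c), c))))   [R1 at 2.2.1]
2. pair(cons(b, cons(c, c)), pair(cons(c, b), m(b, m(b, b, cons(b, c)), cons(cons(m(b, k(b, c), cons(c, c)), c), c))))  →  pair(cons(b, cons(c, c)), pair(cons(c, b), m(b, b, cons(cons(m(b, k(b, c), cons(c, c)), c), c))))   [R1 at 2.2.2]
3. pair(cons(b, cons(c, c)), pair(cons(c, b), m(b, b, cons(cons(m(b, k(b, c), cons(c, c)), c), c))))  →  pair(cons(b, cons(c, c)), pair(cons(c, b), cons(m(b, k(b, c), cons(c, c)), c)))   [R1 at 2.2]
4. pair(cons(b, cons(c, c)), pair(cons(c, b), cons(m(b, k(b, c), cons(c, c)), c)))  →  pair(cons(b, cons(c, c)), pair(cons(c, b), cons(m(b, b, cons(c, c)), c)))   [R6 at 2.2.1.2]
5. pair(cons(b, cons(c, c)), pair(cons(c, b), cons(m(b, b, cons(c, c)), c)))  →  pair(cons(b, cons(c, c)), pair(cons(c, b), cons(c, c)))   [R1 at 2.2.1]

Reduce t₂ = pair(cons(k(b, k(b, pair(m(b, b, cons(b, c)), c))), cons(c, c)), pair(cons(c, k(b, pair(m(b, b, cons(b, c)), cons(c, b)))), cons(c, c))):
1. pair(cons(k(b, k(b, pair(m(b, b, cons(b, c)), c))), cons(c, c)), pair(cons(c, k(b, pair(m(b, b, cons(b, c)), cons(c, b)))), cons(c, c)))  →  pair(cons(b, cons(c, c)), pair(cons(c, k(b, pair(m(b, b, cons(b, c)), cons(c, b)))), cons(c, c)))   [R6 at 1.1]
2. pair(cons(b, cons(c, c)), pair(cons(c, k(b, pair(m(b, b, cons(b, c)), cons(c, b)))), cons(c, c)))  →  pair(cons(b, cons(c, c)), pair(cons(c, b), cons(c, c)))   [R6 at 2.1.2]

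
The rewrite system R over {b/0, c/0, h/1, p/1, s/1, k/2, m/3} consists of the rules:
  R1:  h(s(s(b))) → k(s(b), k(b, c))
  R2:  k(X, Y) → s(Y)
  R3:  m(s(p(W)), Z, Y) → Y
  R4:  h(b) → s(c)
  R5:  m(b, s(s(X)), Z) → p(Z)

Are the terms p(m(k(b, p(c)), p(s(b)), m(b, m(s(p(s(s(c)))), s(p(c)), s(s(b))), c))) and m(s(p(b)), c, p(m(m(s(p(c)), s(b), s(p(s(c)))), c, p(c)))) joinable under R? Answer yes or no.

yes — NF(t₁) = p(p(c)), NF(t₂) = p(p(c))

Reduce t₁ = p(m(k(b, p(c)), p(s(b)), m(b, m(s(p(s(s(c)))), s(p(c)), s(s(b))), c))):
1. p(m(k(b, p(c)), p(s(b)), m(b, m(s(p(s(s(c)))), s(p(c)), s(s(b))), c)))  →  p(m(s(p(c)), p(s(b)), m(b, m(s(p(s(s(c)))), s(p(c)), s(s(b))), c)))   [R2 at 1.1]
2. p(m(s(p(c)), p(s(b)), m(b, m(s(p(s(s(c)))), s(p(c)), s(s(b))), c)))  →  p(m(b, m(s(p(s(s(c)))), s(p(c)), s(s(b))), c))   [R3 at 1]
3. p(m(b, m(s(p(s(s(c)))), s(p(c)), s(s(b))), c))  →  p(m(b, s(s(b)), c))   [R3 at 1.2]
4. p(m(b, s(s(b)), c))  →  p(p(c))   [R5 at 1]

Reduce t₂ = m(s(p(b)), c, p(m(m(s(p(c)), s(b), s(p(s(c)))), c, p(c)))):
1. m(s(p(b)), c, p(m(m(s(p(c)), s(b), s(p(s(c)))), c, p(c))))  →  p(m(m(s(p(c)), s(b), s(p(s(c)))), c, p(c)))   [R3 at ε]
2. p(m(m(s(p(c)), s(b), s(p(s(c)))), c, p(c)))  →  p(m(s(p(s(c))), c, p(c)))   [R3 at 1.1]
3. p(m(s(p(s(c))), c, p(c)))  →  p(p(c))   [R3 at 1]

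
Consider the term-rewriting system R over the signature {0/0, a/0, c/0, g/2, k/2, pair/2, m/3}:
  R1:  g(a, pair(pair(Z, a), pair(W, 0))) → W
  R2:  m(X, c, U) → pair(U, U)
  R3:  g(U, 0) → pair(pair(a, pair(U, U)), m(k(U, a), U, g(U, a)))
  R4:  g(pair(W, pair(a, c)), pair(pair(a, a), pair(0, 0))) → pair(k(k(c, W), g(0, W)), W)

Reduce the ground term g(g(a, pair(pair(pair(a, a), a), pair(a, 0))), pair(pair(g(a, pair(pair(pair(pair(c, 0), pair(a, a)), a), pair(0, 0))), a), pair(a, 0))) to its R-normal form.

a

1. g(g(a, pair(pair(pair(a, a), a), pair(a, 0))), pair(pair(g(a, pair(pair(pair(pair(c, 0), pair(a, a)), a), pair(0, 0))), a), pair(a, 0)))  →  g(a, pair(pair(g(a, pair(pair(pair(pair(c, 0), pair(a, a)), a), pair(0, 0))), a), pair(a, 0)))   [R1 at 1]
2. g(a, pair(pair(g(a, pair(pair(pair(pair(c, 0), pair(a, a)), a), pair(0, 0))), a), pair(a, 0)))  →  a   [R1 at ε]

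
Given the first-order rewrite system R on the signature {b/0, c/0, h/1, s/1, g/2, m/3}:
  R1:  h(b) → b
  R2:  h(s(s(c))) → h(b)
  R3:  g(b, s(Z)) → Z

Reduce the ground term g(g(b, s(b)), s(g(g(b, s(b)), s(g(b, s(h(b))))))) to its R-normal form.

b

1. g(g(b, s(b)), s(g(g(b, s(b)), s(g(b, s(h(b)))))))  →  g(b, s(g(g(b, s(b)), s(g(b, s(h(b)))))))   [R3 at 1]
2. g(b, s(g(g(b, s(b)), s(g(b, s(h(b)))))))  →  g(g(b, s(b)), s(g(b, s(h(b)))))   [R3 at ε]
3. g(g(b, s(b)), s(g(b, s(h(b)))))  →  g(b, s(g(b, s(h(b)))))   [R3 at 1]
4. g(b, s(g(b, s(h(b)))))  →  g(b, s(h(b)))   [R3 at ε]
5. g(b, s(h(b)))  →  h(b)   [R3 at ε]
6. h(b)  →  b   [R1 at ε]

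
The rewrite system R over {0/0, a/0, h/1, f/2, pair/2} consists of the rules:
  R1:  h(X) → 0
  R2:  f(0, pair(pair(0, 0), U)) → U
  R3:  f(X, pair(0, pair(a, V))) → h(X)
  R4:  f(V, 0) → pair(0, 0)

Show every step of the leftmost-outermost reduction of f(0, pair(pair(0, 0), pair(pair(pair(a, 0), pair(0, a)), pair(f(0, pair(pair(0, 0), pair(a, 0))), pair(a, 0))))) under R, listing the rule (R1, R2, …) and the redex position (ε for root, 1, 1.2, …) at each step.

1. f(0, pair(pair(0, 0), pair(pair(pair(a, 0), pair(0, a)), pair(f(0, pair(pair(0, 0), pair(a, 0))), pair(a, 0)))))  →  pair(pair(pair(a, 0), pair(0, a)), pair(f(0, pair(pair(0, 0), pair(a, 0))), pair(a, 0)))   [R2 at ε]
2. pair(pair(pair(a, 0), pair(0, a)), pair(f(0, pair(pair(0, 0), pair(a, 0))), pair(a, 0)))  →  pair(pair(pair(a, 0), pair(0, a)), pair(pair(a, 0), pair(a, 0)))   [R2 at 2.1]

pair(pair(pair(a, 0), pair(0, a)), pair(pair(a, 0), pair(a, 0)))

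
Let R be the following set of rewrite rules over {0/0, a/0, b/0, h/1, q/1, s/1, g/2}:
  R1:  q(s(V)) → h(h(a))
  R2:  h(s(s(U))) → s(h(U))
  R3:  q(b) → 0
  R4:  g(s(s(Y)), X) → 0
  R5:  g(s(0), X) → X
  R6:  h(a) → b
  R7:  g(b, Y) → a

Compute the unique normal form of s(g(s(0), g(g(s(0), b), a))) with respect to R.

s(a)

1. s(g(s(0), g(g(s(0), b), a)))  →  s(g(g(s(0), b), a))   [R5 at 1]
2. s(g(g(s(0), b), a))  →  s(g(b, a))   [R5 at 1.1]
3. s(g(b, a))  →  s(a)   [R7 at 1]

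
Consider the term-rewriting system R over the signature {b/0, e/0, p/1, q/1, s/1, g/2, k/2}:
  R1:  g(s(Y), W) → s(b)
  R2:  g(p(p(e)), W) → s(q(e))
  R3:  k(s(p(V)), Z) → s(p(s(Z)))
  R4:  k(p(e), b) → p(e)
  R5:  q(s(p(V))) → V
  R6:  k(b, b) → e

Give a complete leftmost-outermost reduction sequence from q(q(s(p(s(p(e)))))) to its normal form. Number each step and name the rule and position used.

e

1. q(q(s(p(s(p(e))))))  →  q(s(p(e)))   [R5 at 1]
2. q(s(p(e)))  →  e   [R5 at ε]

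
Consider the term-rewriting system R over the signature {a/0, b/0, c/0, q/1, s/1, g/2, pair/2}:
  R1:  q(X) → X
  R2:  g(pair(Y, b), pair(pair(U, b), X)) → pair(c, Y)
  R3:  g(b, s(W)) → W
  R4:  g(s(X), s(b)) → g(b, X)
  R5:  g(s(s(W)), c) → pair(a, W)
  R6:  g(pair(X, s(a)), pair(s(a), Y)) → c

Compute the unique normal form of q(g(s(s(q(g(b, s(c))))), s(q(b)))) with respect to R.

1. q(g(s(s(q(g(b, s(c))))), s(q(b))))  →  g(s(s(q(g(b, s(c))))), s(q(b)))   [R1 at ε]
2. g(s(s(q(g(b, s(c))))), s(q(b)))  →  g(s(s(g(b, s(c)))), s(q(b)))   [R1 at 1.1.1]
3. g(s(s(g(b, s(c)))), s(q(b)))  →  g(s(s(c)), s(q(b)))   [R3 at 1.1.1]
4. g(s(s(c)), s(q(b)))  →  g(s(s(c)), s(b))   [R1 at 2.1]
5. g(s(s(c)), s(b))  →  g(b, s(c))   [R4 at ε]
6. g(b, s(c))  →  c   [R3 at ε]

c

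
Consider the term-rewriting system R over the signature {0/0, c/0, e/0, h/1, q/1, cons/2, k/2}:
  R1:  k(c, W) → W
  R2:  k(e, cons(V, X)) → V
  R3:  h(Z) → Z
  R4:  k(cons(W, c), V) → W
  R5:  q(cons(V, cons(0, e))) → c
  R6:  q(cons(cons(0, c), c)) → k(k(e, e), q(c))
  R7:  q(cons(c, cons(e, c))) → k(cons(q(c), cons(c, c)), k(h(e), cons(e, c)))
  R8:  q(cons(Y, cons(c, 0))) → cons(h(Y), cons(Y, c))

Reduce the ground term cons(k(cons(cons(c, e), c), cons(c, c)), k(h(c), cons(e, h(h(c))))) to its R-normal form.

1. cons(k(cons(cons(c, e), c), cons(c, c)), k(h(c), cons(e, h(h(c)))))  →  cons(cons(c, e), k(h(c), cons(e, h(h(c)))))   [R4 at 1]
2. cons(cons(c, e), k(h(c), cons(e, h(h(c)))))  →  cons(cons(c, e), k(c, cons(e, h(h(c)))))   [R3 at 2.1]
3. cons(cons(c, e), k(c, cons(e, h(h(c)))))  →  cons(cons(c, e), cons(e, h(h(c))))   [R1 at 2]
4. cons(cons(c, e), cons(e, h(h(c))))  →  cons(cons(c, e), cons(e, h(c)))   [R3 at 2.2]
5. cons(cons(c, e), cons(e, h(c)))  →  cons(cons(c, e), cons(e, c))   [R3 at 2.2]

cons(cons(c, e), cons(e, c))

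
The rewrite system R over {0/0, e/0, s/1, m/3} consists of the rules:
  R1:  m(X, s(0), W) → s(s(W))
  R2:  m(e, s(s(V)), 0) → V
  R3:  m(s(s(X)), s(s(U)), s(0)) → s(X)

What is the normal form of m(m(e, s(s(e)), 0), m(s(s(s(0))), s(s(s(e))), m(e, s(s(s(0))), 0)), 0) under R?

0

1. m(m(e, s(s(e)), 0), m(s(s(s(0))), s(s(s(e))), m(e, s(s(s(0))), 0)), 0)  →  m(e, m(s(s(s(0))), s(s(s(e))), m(e, s(s(s(0))), 0)), 0)   [R2 at 1]
2. m(e, m(s(s(s(0))), s(s(s(e))), m(e, s(s(s(0))), 0)), 0)  →  m(e, m(s(s(s(0))), s(s(s(e))), s(0)), 0)   [R2 at 2.3]
3. m(e, m(s(s(s(0))), s(s(s(e))), s(0)), 0)  →  m(e, s(s(0)), 0)   [R3 at 2]
4. m(e, s(s(0)), 0)  →  0   [R2 at ε]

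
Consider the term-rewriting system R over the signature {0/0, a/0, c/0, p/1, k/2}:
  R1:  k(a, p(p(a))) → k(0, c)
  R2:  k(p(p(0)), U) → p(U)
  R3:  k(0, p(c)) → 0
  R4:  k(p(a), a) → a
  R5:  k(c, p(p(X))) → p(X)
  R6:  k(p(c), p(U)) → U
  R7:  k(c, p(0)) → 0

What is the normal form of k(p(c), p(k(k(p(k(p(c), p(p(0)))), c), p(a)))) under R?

1. k(p(c), p(k(k(p(k(p(c), p(p(0)))), c), p(a))))  →  k(k(p(k(p(c), p(p(0)))), c), p(a))   [R6 at ε]
2. k(k(p(k(p(c), p(p(0)))), c), p(a))  →  k(k(p(p(0)), c), p(a))   [R6 at 1.1.1]
3. k(k(p(p(0)), c), p(a))  →  k(p(c), p(a))   [R2 at 1]
4. k(p(c), p(a))  →  a   [R6 at ε]

a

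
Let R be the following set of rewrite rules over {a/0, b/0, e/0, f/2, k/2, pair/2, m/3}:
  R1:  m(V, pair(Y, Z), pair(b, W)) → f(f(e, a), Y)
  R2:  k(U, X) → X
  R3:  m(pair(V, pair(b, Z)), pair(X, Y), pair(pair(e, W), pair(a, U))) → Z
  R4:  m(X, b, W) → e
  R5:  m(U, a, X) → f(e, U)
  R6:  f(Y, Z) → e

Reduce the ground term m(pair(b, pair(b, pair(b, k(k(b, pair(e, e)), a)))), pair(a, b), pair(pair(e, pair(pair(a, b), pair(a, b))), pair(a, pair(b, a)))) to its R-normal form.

1. m(pair(b, pair(b, pair(b, k(k(b, pair(e, e)), a)))), pair(a, b), pair(pair(e, pair(pair(a, b), pair(a, b))), pair(a, pair(b, a))))  →  pair(b, k(k(b, pair(e, e)), a))   [R3 at ε]
2. pair(b, k(k(b, pair(e, e)), a))  →  pair(b, a)   [R2 at 2]

pair(b, a)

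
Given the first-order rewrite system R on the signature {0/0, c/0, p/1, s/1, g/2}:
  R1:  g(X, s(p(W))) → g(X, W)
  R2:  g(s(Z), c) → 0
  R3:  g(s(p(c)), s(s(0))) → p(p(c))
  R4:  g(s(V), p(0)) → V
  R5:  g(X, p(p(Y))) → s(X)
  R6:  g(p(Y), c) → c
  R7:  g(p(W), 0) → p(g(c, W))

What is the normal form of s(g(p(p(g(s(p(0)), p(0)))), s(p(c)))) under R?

1. s(g(p(p(g(s(p(0)), p(0)))), s(p(c))))  →  s(g(p(p(g(s(p(0)), p(0)))), c))   [R1 at 1]
2. s(g(p(p(g(s(p(0)), p(0)))), c))  →  s(c)   [R6 at 1]

s(c)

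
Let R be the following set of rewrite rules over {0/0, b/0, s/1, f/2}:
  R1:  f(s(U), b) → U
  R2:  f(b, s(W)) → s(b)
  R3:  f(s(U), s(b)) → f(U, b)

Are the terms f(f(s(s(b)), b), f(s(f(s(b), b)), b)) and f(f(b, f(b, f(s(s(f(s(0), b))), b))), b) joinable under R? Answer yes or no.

Reduce t₁ = f(f(s(s(b)), b), f(s(f(s(b), b)), b)):
1. f(f(s(s(b)), b), f(s(f(s(b), b)), b))  →  f(s(b), f(s(f(s(b), b)), b))   [R1 at 1]
2. f(s(b), f(s(f(s(b), b)), b))  →  f(s(b), f(s(b), b))   [R1 at 2]
3. f(s(b), f(s(b), b))  →  f(s(b), b)   [R1 at 2]
4. f(s(b), b)  →  b   [R1 at ε]

Reduce t₂ = f(f(b, f(b, f(s(s(f(s(0), b))), b))), b):
1. f(f(b, f(b, f(s(s(f(s(0), b))), b))), b)  →  f(f(b, f(b, s(f(s(0), b)))), b)   [R1 at 1.2.2]
2. f(f(b, f(b, s(f(s(0), b)))), b)  →  f(f(b, s(b)), b)   [R2 at 1.2]
3. f(f(b, s(b)), b)  →  f(s(b), b)   [R2 at 1]
4. f(s(b), b)  →  b   [R1 at ε]

yes — NF(t₁) = b, NF(t₂) = b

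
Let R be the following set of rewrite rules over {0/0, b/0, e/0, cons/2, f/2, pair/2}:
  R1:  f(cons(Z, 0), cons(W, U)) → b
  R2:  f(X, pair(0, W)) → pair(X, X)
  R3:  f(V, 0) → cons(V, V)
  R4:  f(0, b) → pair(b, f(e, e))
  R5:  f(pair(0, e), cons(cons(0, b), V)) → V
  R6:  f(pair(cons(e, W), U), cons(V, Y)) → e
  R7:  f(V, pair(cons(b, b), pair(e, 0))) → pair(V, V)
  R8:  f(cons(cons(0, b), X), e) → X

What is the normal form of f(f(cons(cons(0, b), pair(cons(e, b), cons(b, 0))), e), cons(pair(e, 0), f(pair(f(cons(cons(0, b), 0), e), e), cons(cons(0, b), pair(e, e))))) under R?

e

1. f(f(cons(cons(0, b), pair(cons(e, b), cons(b, 0))), e), cons(pair(e, 0), f(pair(f(cons(cons(0, b), 0), e), e), cons(cons(0, b), pair(e, e)))))  →  f(pair(cons(e, b), cons(b, 0)), cons(pair(e, 0), f(pair(f(cons(cons(0, b), 0), e), e), cons(cons(0, b), pair(e, e)))))   [R8 at 1]
2. f(pair(cons(e, b), cons(b, 0)), cons(pair(e, 0), f(pair(f(cons(cons(0, b), 0), e), e), cons(cons(0, b), pair(e, e)))))  →  e   [R6 at ε]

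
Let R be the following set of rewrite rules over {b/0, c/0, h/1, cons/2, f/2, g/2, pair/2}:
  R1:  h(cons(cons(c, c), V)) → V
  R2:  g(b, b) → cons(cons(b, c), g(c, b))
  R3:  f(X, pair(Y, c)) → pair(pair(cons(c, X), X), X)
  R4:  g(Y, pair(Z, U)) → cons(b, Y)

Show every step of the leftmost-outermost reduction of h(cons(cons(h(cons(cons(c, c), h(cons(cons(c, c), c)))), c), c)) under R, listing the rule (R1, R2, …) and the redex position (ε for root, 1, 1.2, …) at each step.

1. h(cons(cons(h(cons(cons(c, c), h(cons(cons(c, c), c)))), c), c))  →  h(cons(cons(h(cons(cons(c, c), c)), c), c))   [R1 at 1.1.1]
2. h(cons(cons(h(cons(cons(c, c), c)), c), c))  →  h(cons(cons(c, c), c))   [R1 at 1.1.1]
3. h(cons(cons(c, c), c))  →  c   [R1 at ε]

c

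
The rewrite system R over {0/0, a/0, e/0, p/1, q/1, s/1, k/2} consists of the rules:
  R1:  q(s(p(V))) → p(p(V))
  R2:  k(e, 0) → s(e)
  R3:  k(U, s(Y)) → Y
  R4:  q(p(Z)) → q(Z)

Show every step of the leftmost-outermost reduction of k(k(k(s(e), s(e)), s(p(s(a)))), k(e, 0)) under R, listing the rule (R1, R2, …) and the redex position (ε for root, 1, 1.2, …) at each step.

1. k(k(k(s(e), s(e)), s(p(s(a)))), k(e, 0))  →  k(p(s(a)), k(e, 0))   [R3 at 1]
2. k(p(s(a)), k(e, 0))  →  k(p(s(a)), s(e))   [R2 at 2]
3. k(p(s(a)), s(e))  →  e   [R3 at ε]

e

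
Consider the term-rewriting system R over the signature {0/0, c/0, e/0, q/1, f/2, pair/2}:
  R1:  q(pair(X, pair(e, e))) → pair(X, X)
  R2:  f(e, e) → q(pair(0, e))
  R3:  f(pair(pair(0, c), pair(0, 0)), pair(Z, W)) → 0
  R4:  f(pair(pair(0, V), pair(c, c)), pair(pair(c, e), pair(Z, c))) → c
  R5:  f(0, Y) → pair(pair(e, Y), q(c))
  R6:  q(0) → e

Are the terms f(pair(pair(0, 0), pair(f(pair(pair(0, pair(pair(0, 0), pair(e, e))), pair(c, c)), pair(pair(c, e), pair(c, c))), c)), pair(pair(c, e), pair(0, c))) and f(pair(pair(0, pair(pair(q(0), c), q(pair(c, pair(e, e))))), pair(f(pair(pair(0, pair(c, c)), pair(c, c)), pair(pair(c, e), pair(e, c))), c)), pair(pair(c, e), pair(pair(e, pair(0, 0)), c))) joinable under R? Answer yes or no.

yes — NF(t₁) = c, NF(t₂) = c

Reduce t₁ = f(pair(pair(0, 0), pair(f(pair(pair(0, pair(pair(0, 0), pair(e, e))), pair(c, c)), pair(pair(c, e), pair(c, c))), c)), pair(pair(c, e), pair(0, c))):
1. f(pair(pair(0, 0), pair(f(pair(pair(0, pair(pair(0, 0), pair(e, e))), pair(c, c)), pair(pair(c, e), pair(c, c))), c)), pair(pair(c, e), pair(0, c)))  →  f(pair(pair(0, 0), pair(c, c)), pair(pair(c, e), pair(0, c)))   [R4 at 1.2.1]
2. f(pair(pair(0, 0), pair(c, c)), pair(pair(c, e), pair(0, c)))  →  c   [R4 at ε]

Reduce t₂ = f(pair(pair(0, pair(pair(q(0), c), q(pair(c, pair(e, e))))), pair(f(pair(pair(0, pair(c, c)), pair(c, c)), pair(pair(c, e), pair(e, c))), c)), pair(pair(c, e), pair(pair(e, pair(0, 0)), c))):
1. f(pair(pair(0, pair(pair(q(0), c), q(pair(c, pair(e, e))))), pair(f(pair(pair(0, pair(c, c)), pair(c, c)), pair(pair(c, e), pair(e, c))), c)), pair(pair(c, e), pair(pair(e, pair(0, 0)), c)))  →  f(pair(pair(0, pair(pair(e, c), q(pair(c, pair(e, e))))), pair(f(pair(pair(0, pair(c, c)), pair(c, c)), pair(pair(c, e), pair(e, c))), c)), pair(pair(c, e), pair(pair(e, pair(0, 0)), c)))   [R6 at 1.1.2.1.1]
2. f(pair(pair(0, pair(pair(e, c), q(pair(c, pair(e, e))))), pair(f(pair(pair(0, pair(c, c)), pair(c, c)), pair(pair(c, e), pair(e, c))), c)), pair(pair(c, e), pair(pair(e, pair(0, 0)), c)))  →  f(pair(pair(0, pair(pair(e, c), pair(c, c))), pair(f(pair(pair(0, pair(c, c)), pair(c, c)), pair(pair(c, e), pair(e, c))), c)), pair(pair(c, e), pair(pair(e, pair(0, 0)), c)))   [R1 at 1.1.2.2]
3. f(pair(pair(0, pair(pair(e, c), pair(c, c))), pair(f(pair(pair(0, pair(c, c)), pair(c, c)), pair(pair(c, e), pair(e, c))), c)), pair(pair(c, e), pair(pair(e, pair(0, 0)), c)))  →  f(pair(pair(0, pair(pair(e, c), pair(c, c))), pair(c, c)), pair(pair(c, e), pair(pair(e, pair(0, 0)), c)))   [R4 at 1.2.1]
4. f(pair(pair(0, pair(pair(e, c), pair(c, c))), pair(c, c)), pair(pair(c, e), pair(pair(e, pair(0, 0)), c)))  →  c   [R4 at ε]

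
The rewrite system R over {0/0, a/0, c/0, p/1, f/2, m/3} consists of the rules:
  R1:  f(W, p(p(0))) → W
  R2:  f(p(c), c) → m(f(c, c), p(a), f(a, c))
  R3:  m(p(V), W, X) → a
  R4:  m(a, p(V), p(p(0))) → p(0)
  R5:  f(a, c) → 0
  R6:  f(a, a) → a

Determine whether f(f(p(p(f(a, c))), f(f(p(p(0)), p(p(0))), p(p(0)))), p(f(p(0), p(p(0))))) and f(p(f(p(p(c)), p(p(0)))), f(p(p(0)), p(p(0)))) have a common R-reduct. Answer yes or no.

Reduce t₁ = f(f(p(p(f(a, c))), f(f(p(p(0)), p(p(0))), p(p(0)))), p(f(p(0), p(p(0))))):
1. f(f(p(p(f(a, c))), f(f(p(p(0)), p(p(0))), p(p(0)))), p(f(p(0), p(p(0)))))  →  f(f(p(p(0)), f(f(p(p(0)), p(p(0))), p(p(0)))), p(f(p(0), p(p(0)))))   [R5 at 1.1.1.1]
2. f(f(p(p(0)), f(f(p(p(0)), p(p(0))), p(p(0)))), p(f(p(0), p(p(0)))))  →  f(f(p(p(0)), f(p(p(0)), p(p(0)))), p(f(p(0), p(p(0)))))   [R1 at 1.2]
3. f(f(p(p(0)), f(p(p(0)), p(p(0)))), p(f(p(0), p(p(0)))))  →  f(f(p(p(0)), p(p(0))), p(f(p(0), p(p(0)))))   [R1 at 1.2]
4. f(f(p(p(0)), p(p(0))), p(f(p(0), p(p(0)))))  →  f(p(p(0)), p(f(p(0), p(p(0)))))   [R1 at 1]
5. f(p(p(0)), p(f(p(0), p(p(0)))))  →  f(p(p(0)), p(p(0)))   [R1 at 2.1]
6. f(p(p(0)), p(p(0)))  →  p(p(0))   [R1 at ε]

Reduce t₂ = f(p(f(p(p(c)), p(p(0)))), f(p(p(0)), p(p(0)))):
1. f(p(f(p(p(c)), p(p(0)))), f(p(p(0)), p(p(0))))  →  f(p(p(p(c))), f(p(p(0)), p(p(0))))   [R1 at 1.1]
2. f(p(p(p(c))), f(p(p(0)), p(p(0))))  →  f(p(p(p(c))), p(p(0)))   [R1 at 2]
3. f(p(p(p(c))), p(p(0)))  →  p(p(p(c)))   [R1 at ε]

no — NF(t₁) = p(p(0)), NF(t₂) = p(p(p(c)))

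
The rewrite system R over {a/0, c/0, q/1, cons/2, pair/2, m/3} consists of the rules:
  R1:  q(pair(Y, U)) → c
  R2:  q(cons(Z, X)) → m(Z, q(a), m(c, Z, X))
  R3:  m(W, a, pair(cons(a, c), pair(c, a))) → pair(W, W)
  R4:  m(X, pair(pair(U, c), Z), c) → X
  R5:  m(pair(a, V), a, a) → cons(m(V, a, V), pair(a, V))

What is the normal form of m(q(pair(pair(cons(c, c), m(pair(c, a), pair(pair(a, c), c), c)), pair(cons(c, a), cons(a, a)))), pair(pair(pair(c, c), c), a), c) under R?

1. m(q(pair(pair(cons(c, c), m(pair(c, a), pair(pair(a, c), c), c)), pair(cons(c, a), cons(a, a)))), pair(pair(pair(c, c), c), a), c)  →  q(pair(pair(cons(c, c), m(pair(c, a), pair(pair(a, c), c), c)), pair(cons(c, a), cons(a, a))))   [R4 at ε]
2. q(pair(pair(cons(c, c), m(pair(c, a), pair(pair(a, c), c), c)), pair(cons(c, a), cons(a, a))))  →  c   [R1 at ε]

c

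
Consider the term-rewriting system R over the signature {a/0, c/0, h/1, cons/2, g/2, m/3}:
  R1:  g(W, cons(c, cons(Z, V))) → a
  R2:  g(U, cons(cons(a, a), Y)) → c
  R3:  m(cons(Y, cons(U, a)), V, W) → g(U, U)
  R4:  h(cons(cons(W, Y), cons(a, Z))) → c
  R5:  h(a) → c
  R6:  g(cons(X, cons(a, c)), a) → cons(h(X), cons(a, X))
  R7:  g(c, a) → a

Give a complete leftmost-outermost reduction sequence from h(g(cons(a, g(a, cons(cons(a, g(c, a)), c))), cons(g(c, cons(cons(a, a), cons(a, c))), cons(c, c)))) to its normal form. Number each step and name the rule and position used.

c

1. h(g(cons(a, g(a, cons(cons(a, g(c, a)), c))), cons(g(c, cons(cons(a, a), cons(a, c))), cons(c, c))))  →  h(g(cons(a, g(a, cons(cons(a, a), c))), cons(g(c, cons(cons(a, a), cons(a, c))), cons(c, c))))   [R7 at 1.1.2.2.1.2]
2. h(g(cons(a, g(a, cons(cons(a, a), c))), cons(g(c, cons(cons(a, a), cons(a, c))), cons(c, c))))  →  h(g(cons(a, c), cons(g(c, cons(cons(a, a), cons(a, c))), cons(c, c))))   [R2 at 1.1.2]
3. h(g(cons(a, c), cons(g(c, cons(cons(a, a), cons(a, c))), cons(c, c))))  →  h(g(cons(a, c), cons(c, cons(c, c))))   [R2 at 1.2.1]
4. h(g(cons(a, c), cons(c, cons(c, c))))  →  h(a)   [R1 at 1]
5. h(a)  →  c   [R5 at ε]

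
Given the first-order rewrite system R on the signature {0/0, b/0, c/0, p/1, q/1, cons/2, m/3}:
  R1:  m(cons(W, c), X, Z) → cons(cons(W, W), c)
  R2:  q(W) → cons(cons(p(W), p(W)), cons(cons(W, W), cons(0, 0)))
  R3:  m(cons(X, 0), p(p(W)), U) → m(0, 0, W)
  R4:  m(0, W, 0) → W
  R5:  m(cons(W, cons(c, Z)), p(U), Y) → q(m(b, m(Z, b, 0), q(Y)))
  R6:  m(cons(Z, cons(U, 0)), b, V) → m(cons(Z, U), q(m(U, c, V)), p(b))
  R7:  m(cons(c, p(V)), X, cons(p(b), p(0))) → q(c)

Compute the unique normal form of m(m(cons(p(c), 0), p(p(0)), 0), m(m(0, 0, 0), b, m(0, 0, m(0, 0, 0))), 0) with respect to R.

1. m(m(cons(p(c), 0), p(p(0)), 0), m(m(0, 0, 0), b, m(0, 0, m(0, 0, 0))), 0)  →  m(m(0, 0, 0), m(m(0, 0, 0), b, m(0, 0, m(0, 0, 0))), 0)   [R3 at 1]
2. m(m(0, 0, 0), m(m(0, 0, 0), b, m(0, 0, m(0, 0, 0))), 0)  →  m(0, m(m(0, 0, 0), b, m(0, 0, m(0, 0, 0))), 0)   [R4 at 1]
3. m(0, m(m(0, 0, 0), b, m(0, 0, m(0, 0, 0))), 0)  →  m(m(0, 0, 0), b, m(0, 0, m(0, 0, 0)))   [R4 at ε]
4. m(m(0, 0, 0), b, m(0, 0, m(0, 0, 0)))  →  m(0, b, m(0, 0, m(0, 0, 0)))   [R4 at 1]
5. m(0, b, m(0, 0, m(0, 0, 0)))  →  m(0, b, m(0, 0, 0))   [R4 at 3.3]
6. m(0, b, m(0, 0, 0))  →  m(0, b, 0)   [R4 at 3]
7. m(0, b, 0)  →  b   [R4 at ε]

b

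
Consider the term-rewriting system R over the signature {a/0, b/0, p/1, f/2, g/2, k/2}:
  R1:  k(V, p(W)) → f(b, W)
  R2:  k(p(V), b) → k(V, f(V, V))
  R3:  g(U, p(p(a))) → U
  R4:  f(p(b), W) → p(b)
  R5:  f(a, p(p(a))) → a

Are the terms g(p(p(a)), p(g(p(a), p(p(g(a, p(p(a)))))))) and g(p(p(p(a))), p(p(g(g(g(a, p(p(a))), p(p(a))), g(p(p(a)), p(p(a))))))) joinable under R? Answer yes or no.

Reduce t₁ = g(p(p(a)), p(g(p(a), p(p(g(a, p(p(a)))))))):
1. g(p(p(a)), p(g(p(a), p(p(g(a, p(p(a))))))))  →  g(p(p(a)), p(g(p(a), p(p(a)))))   [R3 at 2.1.2.1.1]
2. g(p(p(a)), p(g(p(a), p(p(a)))))  →  g(p(p(a)), p(p(a)))   [R3 at 2.1]
3. g(p(p(a)), p(p(a)))  →  p(p(a))   [R3 at ε]

Reduce t₂ = g(p(p(p(a))), p(p(g(g(g(a, p(p(a))), p(p(a))), g(p(p(a)), p(p(a))))))):
1. g(p(p(p(a))), p(p(g(g(g(a, p(p(a))), p(p(a))), g(p(p(a)), p(p(a)))))))  →  g(p(p(p(a))), p(p(g(g(a, p(p(a))), g(p(p(a)), p(p(a)))))))   [R3 at 2.1.1.1]
2. g(p(p(p(a))), p(p(g(g(a, p(p(a))), g(p(p(a)), p(p(a)))))))  →  g(p(p(p(a))), p(p(g(a, g(p(p(a)), p(p(a)))))))   [R3 at 2.1.1.1]
3. g(p(p(p(a))), p(p(g(a, g(p(p(a)), p(p(a)))))))  →  g(p(p(p(a))), p(p(g(a, p(p(a))))))   [R3 at 2.1.1.2]
4. g(p(p(p(a))), p(p(g(a, p(p(a))))))  →  g(p(p(p(a))), p(p(a)))   [R3 at 2.1.1]
5. g(p(p(p(a))), p(p(a)))  →  p(p(p(a)))   [R3 at ε]

no — NF(t₁) = p(p(a)), NF(t₂) = p(p(p(a)))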